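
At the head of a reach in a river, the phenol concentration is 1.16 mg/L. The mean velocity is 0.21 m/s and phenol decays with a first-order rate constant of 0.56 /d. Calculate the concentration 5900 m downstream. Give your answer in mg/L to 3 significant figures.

Travel time t = 5900 m / 0.21 m/s = 5900/0.21 = 2.81e+04 s = 0.3252 d.
First-order decay: C = 1.16·exp(−0.56·0.3252) = 1.16·0.8335 = 0.9669 mg/L.

0.967 mg/L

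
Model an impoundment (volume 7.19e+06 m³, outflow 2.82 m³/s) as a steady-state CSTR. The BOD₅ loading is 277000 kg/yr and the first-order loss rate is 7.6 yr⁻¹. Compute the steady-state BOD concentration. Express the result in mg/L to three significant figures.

Outflow Q = 2.82 m³/s × 3.156e+07 s/yr = 8.899e+07 m³/yr.
Steady-state CSTR mass balance: W = Q·C + k·V·C, so C = W/(Q + kV).
Q + kV = 8.899e+07 + 7.6·7.19e+06 = 1.436e+08 m³/yr.
C = 277000/1.436e+08 = 0.001928 kg/m³ = 1.928 mg/L.

1.93 mg/L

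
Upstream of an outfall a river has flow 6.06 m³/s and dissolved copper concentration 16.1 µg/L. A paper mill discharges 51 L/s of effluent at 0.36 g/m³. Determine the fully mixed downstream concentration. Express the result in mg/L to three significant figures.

0.0190 mg/L

51 L/s = 0.051 m³/s.
16.1 µg/L = 0.0161 mg/L.
By mass balance at complete mixing, C = (0.051·0.36 + 6.06·0.0161) / (0.051 + 6.06) = 0.1159/6.111 = 0.01897 mg/L.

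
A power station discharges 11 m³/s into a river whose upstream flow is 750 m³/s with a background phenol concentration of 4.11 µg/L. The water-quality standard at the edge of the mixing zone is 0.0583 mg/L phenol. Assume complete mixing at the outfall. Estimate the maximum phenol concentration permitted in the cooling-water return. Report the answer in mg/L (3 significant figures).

3.75 mg/L

4.11 µg/L = 0.00411 mg/L.
Mass balance: 0.0583·761 = 11·Cₑ + 750·0.00411.
Cₑ = (44.37 − 3.083) / 11 = 3.753 mg/L.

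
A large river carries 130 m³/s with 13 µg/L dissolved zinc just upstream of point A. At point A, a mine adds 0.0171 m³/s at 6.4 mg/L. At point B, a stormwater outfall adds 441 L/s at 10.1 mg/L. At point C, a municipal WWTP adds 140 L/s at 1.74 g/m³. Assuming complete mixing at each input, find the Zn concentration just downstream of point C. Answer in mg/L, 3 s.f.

0.0497 mg/L

13 µg/L = 0.013 mg/L.
After input A: C = (130·0.013 + 0.0171·6.4) / 130 = 0.01384 mg/L.
441 L/s = 0.441 m³/s.
After input B: C = (130·0.01384 + 0.441·10.1) / 130.5 = 0.04794 mg/L.
140 L/s = 0.14 m³/s.
After input C: C = (130.5·0.04794 + 0.14·1.74) / 130.6 = 0.04975 mg/L.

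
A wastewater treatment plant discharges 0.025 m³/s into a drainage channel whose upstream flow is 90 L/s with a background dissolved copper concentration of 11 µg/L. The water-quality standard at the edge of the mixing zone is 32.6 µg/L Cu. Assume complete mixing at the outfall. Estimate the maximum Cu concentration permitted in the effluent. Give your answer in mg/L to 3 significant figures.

90 L/s = 0.09 m³/s.
11 µg/L = 0.011 mg/L.
32.6 µg/L = 0.0326 mg/L.
Mass balance: 0.0326·0.115 = 0.025·Cₑ + 0.09·0.011.
Cₑ = (0.003749 − 0.00099) / 0.025 = 0.1104 mg/L.

0.110 mg/L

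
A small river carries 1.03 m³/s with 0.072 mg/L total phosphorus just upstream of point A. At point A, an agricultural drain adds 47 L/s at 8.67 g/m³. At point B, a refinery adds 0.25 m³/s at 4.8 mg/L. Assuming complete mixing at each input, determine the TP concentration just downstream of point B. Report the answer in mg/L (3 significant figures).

1.27 mg/L

47 L/s = 0.047 m³/s.
After input A: C = (1.03·0.072 + 0.047·8.67) / 1.077 = 0.4472 mg/L.
After input B: C = (1.077·0.4472 + 0.25·4.8) / 1.327 = 1.267 mg/L.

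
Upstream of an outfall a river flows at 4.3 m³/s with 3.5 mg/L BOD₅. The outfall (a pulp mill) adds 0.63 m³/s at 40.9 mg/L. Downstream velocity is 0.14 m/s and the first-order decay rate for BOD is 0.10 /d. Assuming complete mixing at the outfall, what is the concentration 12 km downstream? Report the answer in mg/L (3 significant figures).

After complete mixing, C₀ = (0.63·40.9 + 4.3·3.5) / 4.93 = 8.279 mg/L.
Travel time t = 1.2e+04 m / 0.14 m/s = 8.571e+04 s = 0.9921 d.
C = 8.279·exp(−0.10·0.9921) = 8.279·0.9056 = 7.497 mg/L.

7.50 mg/L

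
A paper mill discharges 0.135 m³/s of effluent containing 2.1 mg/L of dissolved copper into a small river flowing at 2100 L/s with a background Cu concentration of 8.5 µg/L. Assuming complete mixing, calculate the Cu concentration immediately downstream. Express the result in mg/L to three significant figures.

2100 L/s = 2.1 m³/s.
8.5 µg/L = 0.0085 mg/L.
Conservation of mass across the mixing zone: C = (0.135·2.1 + 2.1·0.0085) / (0.135 + 2.1) = 0.3014/2.235 = 0.1348 mg/L.

0.135 mg/L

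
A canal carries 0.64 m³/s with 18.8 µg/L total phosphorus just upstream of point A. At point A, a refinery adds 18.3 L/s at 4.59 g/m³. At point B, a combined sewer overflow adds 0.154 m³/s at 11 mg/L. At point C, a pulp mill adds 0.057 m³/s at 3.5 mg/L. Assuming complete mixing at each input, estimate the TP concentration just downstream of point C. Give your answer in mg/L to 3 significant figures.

2.29 mg/L

18.8 µg/L = 0.0188 mg/L.
18.3 L/s = 0.0183 m³/s.
After input A: C = (0.64·0.0188 + 0.0183·4.59) / 0.6583 = 0.1459 mg/L.
After input B: C = (0.6583·0.1459 + 0.154·11) / 0.8123 = 2.204 mg/L.
After input C: C = (0.8123·2.204 + 0.057·3.5) / 0.8693 = 2.289 mg/L.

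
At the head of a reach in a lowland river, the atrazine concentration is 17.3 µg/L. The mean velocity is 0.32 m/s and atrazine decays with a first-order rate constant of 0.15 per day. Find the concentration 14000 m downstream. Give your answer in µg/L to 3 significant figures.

16.0 µg/L

Travel time t = 14000 m / 0.32 m/s = 1.4e+04/0.32 = 4.375e+04 s = 0.5064 d.
First-order decay: C = 17.3·exp(−0.15·0.5064) = 17.3·0.9269 = 16.03 µg/L.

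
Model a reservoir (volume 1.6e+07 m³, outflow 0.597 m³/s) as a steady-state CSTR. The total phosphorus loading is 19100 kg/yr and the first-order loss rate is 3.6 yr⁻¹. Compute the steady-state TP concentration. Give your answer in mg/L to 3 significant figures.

Outflow Q = 0.597 m³/s × 3.156e+07 s/yr = 1.884e+07 m³/yr.
Steady-state CSTR mass balance: W = Q·C + k·V·C, so C = W/(Q + kV).
Q + kV = 1.884e+07 + 3.6·1.6e+07 = 7.644e+07 m³/yr.
C = 19100/7.644e+07 = 0.0002499 kg/m³ = 0.2499 mg/L.

0.250 mg/L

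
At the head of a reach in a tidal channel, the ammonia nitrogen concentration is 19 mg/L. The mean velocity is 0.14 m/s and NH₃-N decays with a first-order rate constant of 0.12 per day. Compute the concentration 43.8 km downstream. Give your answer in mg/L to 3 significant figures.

12.3 mg/L

Travel time t = 43.8 km / 0.14 m/s = 4.38e+04/0.14 = 3.129e+05 s = 3.621 d.
First-order decay: C = 19·exp(−0.12·3.621) = 19·0.6476 = 12.3 mg/L.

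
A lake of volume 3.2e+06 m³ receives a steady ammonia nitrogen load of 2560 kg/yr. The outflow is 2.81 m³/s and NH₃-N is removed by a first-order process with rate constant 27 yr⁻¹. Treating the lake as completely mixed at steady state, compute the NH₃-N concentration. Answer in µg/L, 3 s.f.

Outflow Q = 2.81 m³/s × 3.156e+07 s/yr = 8.868e+07 m³/yr.
Steady-state CSTR mass balance: W = Q·C + k·V·C, so C = W/(Q + kV).
Q + kV = 8.868e+07 + 27·3.2e+06 = 1.751e+08 m³/yr.
C = 2560/1.751e+08 = 1.462e-05 kg/m³ = 0.01462 mg/L = 14.62 µg/L.

14.6 µg/L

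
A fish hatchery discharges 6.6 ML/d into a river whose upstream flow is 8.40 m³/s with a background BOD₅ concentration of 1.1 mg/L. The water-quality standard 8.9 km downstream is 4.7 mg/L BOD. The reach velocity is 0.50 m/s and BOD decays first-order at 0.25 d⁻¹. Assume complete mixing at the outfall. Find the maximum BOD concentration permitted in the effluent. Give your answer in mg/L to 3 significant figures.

6.6 ML/d = 0.07639 m³/s.
Travel time to the compliance point: t = 8900/0.50 = 1.78e+04 s = 0.206 d; decay factor exp(−0.25·0.206) = 0.9498.
So the concentration just after mixing may be at most 4.7/0.9498 = 4.948 mg/L.
Mass balance: 4.948·8.476 = 0.07639·Cₑ + 8.4·1.1.
Cₑ = (41.94 − 9.24) / 0.07639 = 428.1 mg/L.

428 mg/L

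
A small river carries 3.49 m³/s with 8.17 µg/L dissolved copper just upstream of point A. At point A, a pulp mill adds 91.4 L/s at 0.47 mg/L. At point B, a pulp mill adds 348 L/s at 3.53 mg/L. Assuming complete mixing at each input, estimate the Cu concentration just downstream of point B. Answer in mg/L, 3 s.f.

8.17 µg/L = 0.00817 mg/L.
91.4 L/s = 0.0914 m³/s.
After input A: C = (3.49·0.00817 + 0.0914·0.47) / 3.581 = 0.01996 mg/L.
348 L/s = 0.348 m³/s.
After input B: C = (3.581·0.01996 + 0.348·3.53) / 3.929 = 0.3308 mg/L.

0.331 mg/L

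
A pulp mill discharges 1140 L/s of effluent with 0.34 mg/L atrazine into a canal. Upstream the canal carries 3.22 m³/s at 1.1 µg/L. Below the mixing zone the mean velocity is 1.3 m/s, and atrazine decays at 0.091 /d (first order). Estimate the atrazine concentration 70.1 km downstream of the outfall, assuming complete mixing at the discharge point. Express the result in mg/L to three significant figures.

1140 L/s = 1.14 m³/s.
1.1 µg/L = 0.0011 mg/L.
After complete mixing, C₀ = (1.14·0.34 + 3.22·0.0011) / 4.36 = 0.08971 mg/L.
Travel time t = 7.01e+04 m / 1.3 m/s = 5.392e+04 s = 0.6241 d.
C = 0.08971·exp(−0.091·0.6241) = 0.08971·0.9448 = 0.08476 mg/L.

0.0848 mg/L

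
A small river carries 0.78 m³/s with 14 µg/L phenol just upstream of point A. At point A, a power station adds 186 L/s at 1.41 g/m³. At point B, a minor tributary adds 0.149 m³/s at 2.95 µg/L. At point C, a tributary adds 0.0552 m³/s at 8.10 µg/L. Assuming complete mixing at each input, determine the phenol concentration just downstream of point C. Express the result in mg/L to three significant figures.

14 µg/L = 0.014 mg/L.
186 L/s = 0.186 m³/s.
After input A: C = (0.78·0.014 + 0.186·1.41) / 0.966 = 0.2828 mg/L.
2.95 µg/L = 0.00295 mg/L.
After input B: C = (0.966·0.2828 + 0.149·0.00295) / 1.115 = 0.2454 mg/L.
8.10 µg/L = 0.0081 mg/L.
After input C: C = (1.115·0.2454 + 0.0552·0.0081) / 1.17 = 0.2342 mg/L.

0.234 mg/L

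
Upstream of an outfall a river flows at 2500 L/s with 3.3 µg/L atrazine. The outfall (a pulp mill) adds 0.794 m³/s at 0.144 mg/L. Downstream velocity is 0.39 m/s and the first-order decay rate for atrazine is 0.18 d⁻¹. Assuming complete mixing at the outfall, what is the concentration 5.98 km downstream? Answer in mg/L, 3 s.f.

0.0360 mg/L

2500 L/s = 2.5 m³/s.
3.3 µg/L = 0.0033 mg/L.
After complete mixing, C₀ = (0.794·0.144 + 2.5·0.0033) / 3.294 = 0.03721 mg/L.
Travel time t = 5980 m / 0.39 m/s = 1.533e+04 s = 0.1775 d.
C = 0.03721·exp(−0.18·0.1775) = 0.03721·0.9686 = 0.03604 mg/L.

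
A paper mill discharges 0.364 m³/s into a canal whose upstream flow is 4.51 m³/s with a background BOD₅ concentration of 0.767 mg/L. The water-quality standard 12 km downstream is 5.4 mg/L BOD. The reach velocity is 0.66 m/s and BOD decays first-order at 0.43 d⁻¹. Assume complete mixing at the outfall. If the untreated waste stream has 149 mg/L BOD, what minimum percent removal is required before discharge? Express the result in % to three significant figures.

53.3 %

Travel time to the compliance point: t = 1.2e+04/0.66 = 1.818e+04 s = 0.2104 d; decay factor exp(−0.43·0.2104) = 0.9135.
So the concentration just after mixing may be at most 5.4/0.9135 = 5.911 mg/L.
Mass balance: 5.911·4.874 = 0.364·Cₑ + 4.51·0.767.
Cₑ = (28.81 − 3.459) / 0.364 = 69.65 mg/L.
Required removal = 1 − 69.65/149 = 53.25 %.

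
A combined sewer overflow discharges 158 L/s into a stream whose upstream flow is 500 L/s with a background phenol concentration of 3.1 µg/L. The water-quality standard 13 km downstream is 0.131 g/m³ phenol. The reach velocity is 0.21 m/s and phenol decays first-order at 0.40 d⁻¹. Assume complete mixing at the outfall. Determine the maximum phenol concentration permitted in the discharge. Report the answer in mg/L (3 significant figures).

158 L/s = 0.158 m³/s.
500 L/s = 0.5 m³/s.
3.1 µg/L = 0.0031 mg/L.
Travel time to the compliance point: t = 1.3e+04/0.21 = 6.19e+04 s = 0.7165 d; decay factor exp(−0.40·0.7165) = 0.7508.
So the concentration just after mixing may be at most 0.131/0.7508 = 0.1745 mg/L.
Mass balance: 0.1745·0.658 = 0.158·Cₑ + 0.5·0.0031.
Cₑ = (0.1148 − 0.00155) / 0.158 = 0.7168 mg/L.

0.717 mg/L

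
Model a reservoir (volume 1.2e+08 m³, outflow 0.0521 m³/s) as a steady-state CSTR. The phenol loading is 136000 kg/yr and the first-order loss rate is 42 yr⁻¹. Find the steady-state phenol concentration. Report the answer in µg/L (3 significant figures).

27.0 µg/L

Outflow Q = 0.0521 m³/s × 3.156e+07 s/yr = 1.644e+06 m³/yr.
Steady-state CSTR mass balance: W = Q·C + k·V·C, so C = W/(Q + kV).
Q + kV = 1.644e+06 + 42·1.2e+08 = 5.042e+09 m³/yr.
C = 136000/5.042e+09 = 2.698e-05 kg/m³ = 0.02698 mg/L = 26.98 µg/L.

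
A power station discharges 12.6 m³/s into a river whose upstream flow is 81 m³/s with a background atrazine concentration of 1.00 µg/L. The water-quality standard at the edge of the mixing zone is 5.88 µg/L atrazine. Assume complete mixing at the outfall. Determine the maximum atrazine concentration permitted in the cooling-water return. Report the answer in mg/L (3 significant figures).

1.00 µg/L = 0.001 mg/L.
5.88 µg/L = 0.00588 mg/L.
Mass balance: 0.00588·93.6 = 12.6·Cₑ + 81·0.001.
Cₑ = (0.5504 − 0.081) / 12.6 = 0.03725 mg/L.

0.0373 mg/L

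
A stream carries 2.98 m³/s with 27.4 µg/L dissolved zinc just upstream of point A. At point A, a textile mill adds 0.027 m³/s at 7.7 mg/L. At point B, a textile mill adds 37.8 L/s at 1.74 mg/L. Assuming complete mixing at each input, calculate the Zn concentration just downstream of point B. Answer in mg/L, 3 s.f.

0.117 mg/L

27.4 µg/L = 0.0274 mg/L.
After input A: C = (2.98·0.0274 + 0.027·7.7) / 3.007 = 0.09629 mg/L.
37.8 L/s = 0.0378 m³/s.
After input B: C = (3.007·0.09629 + 0.0378·1.74) / 3.045 = 0.1167 mg/L.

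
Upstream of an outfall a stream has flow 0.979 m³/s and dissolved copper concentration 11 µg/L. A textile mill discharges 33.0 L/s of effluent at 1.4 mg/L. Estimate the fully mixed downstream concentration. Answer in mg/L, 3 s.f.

33.0 L/s = 0.033 m³/s.
11 µg/L = 0.011 mg/L.
Conservation of mass across the mixing zone: C = (0.033·1.4 + 0.979·0.011) / (0.033 + 0.979) = 0.05697/1.012 = 0.05629 mg/L.

0.0563 mg/L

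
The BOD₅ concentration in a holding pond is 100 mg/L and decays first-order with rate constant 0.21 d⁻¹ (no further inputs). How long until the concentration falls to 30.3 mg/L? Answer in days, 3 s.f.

5.69 d

t = ln(C₀/C)/k = ln(100/30.3)/0.21 = 1.194/0.21 = 5.686 d.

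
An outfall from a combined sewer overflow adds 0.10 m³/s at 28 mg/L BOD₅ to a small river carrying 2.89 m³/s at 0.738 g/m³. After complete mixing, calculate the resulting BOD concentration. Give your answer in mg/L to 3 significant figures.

1.65 mg/L

Conservation of mass across the mixing zone: C = (0.1·28 + 2.89·0.738) / (0.1 + 2.89) = 4.933/2.99 = 1.65 mg/L.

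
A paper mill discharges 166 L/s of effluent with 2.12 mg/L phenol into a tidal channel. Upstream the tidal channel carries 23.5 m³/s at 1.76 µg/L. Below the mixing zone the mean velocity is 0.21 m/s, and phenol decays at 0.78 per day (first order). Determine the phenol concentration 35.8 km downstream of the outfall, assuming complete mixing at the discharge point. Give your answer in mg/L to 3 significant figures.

166 L/s = 0.166 m³/s.
1.76 µg/L = 0.00176 mg/L.
After complete mixing, C₀ = (0.166·2.12 + 23.5·0.00176) / 23.67 = 0.01662 mg/L.
Travel time t = 3.58e+04 m / 0.21 m/s = 1.705e+05 s = 1.973 d.
C = 0.01662·exp(−0.78·1.973) = 0.01662·0.2146 = 0.003566 mg/L.

0.00357 mg/L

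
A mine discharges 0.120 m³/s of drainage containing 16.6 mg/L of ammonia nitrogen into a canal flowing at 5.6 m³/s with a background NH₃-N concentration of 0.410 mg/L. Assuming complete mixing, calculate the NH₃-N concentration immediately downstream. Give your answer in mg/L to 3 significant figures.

0.750 mg/L

Flow-weighted mixing gives C = (0.12·16.6 + 5.6·0.41) / (0.12 + 5.6) = 4.288/5.72 = 0.7497 mg/L.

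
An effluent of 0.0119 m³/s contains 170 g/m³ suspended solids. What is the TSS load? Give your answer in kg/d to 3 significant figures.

Mass flux = Q·C = 0.0119 m³/s × 170 g/m³ = 2.023 g/s.
= 2.023 g/s × 86.4 = 174.8 kg/d.

175 kg/d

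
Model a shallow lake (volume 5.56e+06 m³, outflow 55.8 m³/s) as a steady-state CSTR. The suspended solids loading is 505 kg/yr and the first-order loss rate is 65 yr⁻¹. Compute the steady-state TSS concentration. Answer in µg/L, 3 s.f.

0.238 µg/L

Outflow Q = 55.8 m³/s × 3.156e+07 s/yr = 1.761e+09 m³/yr.
Steady-state CSTR mass balance: W = Q·C + k·V·C, so C = W/(Q + kV).
Q + kV = 1.761e+09 + 65·5.56e+06 = 2.122e+09 m³/yr.
C = 505/2.122e+09 = 2.379e-07 kg/m³ = 0.0002379 mg/L = 0.2379 µg/L.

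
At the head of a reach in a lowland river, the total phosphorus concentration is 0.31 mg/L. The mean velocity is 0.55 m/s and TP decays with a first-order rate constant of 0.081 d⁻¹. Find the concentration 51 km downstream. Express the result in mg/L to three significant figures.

0.284 mg/L

Travel time t = 51 km / 0.55 m/s = 5.1e+04/0.55 = 9.273e+04 s = 1.073 d.
First-order decay: C = 0.31·exp(−0.081·1.073) = 0.31·0.9167 = 0.2842 mg/L.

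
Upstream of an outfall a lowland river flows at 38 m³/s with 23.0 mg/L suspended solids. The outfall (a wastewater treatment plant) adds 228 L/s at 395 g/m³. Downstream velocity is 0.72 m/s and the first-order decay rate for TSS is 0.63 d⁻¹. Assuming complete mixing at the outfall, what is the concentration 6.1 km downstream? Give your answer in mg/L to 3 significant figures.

228 L/s = 0.228 m³/s.
After complete mixing, C₀ = (0.228·395 + 38·23) / 38.23 = 25.22 mg/L.
Travel time t = 6100 m / 0.72 m/s = 8472 s = 0.09806 d.
C = 25.22·exp(−0.63·0.09806) = 25.22·0.9401 = 23.71 mg/L.

23.7 mg/L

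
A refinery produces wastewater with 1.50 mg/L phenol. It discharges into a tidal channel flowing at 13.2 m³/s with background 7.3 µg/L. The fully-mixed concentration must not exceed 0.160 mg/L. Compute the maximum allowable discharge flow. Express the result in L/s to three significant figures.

1500 L/s

7.3 µg/L = 0.0073 mg/L.
Mass balance at complete mixing: C_std·(Q_w + Q_r) = Q_w·C_e + Q_r·C_b.
Rearranging, Q_w = Q_r·(C_std − C_b)/(C_e − C_std) = 13.2·(0.16 − 0.0073) / (1.5 − 0.16) = 1.504 m³/s.
= 1504 L/s.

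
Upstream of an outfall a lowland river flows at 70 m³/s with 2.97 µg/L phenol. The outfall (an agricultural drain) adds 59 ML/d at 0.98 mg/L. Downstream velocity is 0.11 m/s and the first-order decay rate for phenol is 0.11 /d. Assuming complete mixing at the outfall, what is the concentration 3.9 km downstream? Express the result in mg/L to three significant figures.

0.0119 mg/L

59 ML/d = 0.6829 m³/s.
2.97 µg/L = 0.00297 mg/L.
After complete mixing, C₀ = (0.6829·0.98 + 70·0.00297) / 70.68 = 0.01241 mg/L.
Travel time t = 3900 m / 0.11 m/s = 3.545e+04 s = 0.4104 d.
C = 0.01241·exp(−0.11·0.4104) = 0.01241·0.9559 = 0.01186 mg/L.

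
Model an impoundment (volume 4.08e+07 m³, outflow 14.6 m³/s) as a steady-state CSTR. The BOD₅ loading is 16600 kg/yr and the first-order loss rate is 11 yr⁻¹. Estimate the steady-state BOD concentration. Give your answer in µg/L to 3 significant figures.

18.3 µg/L

Outflow Q = 14.6 m³/s × 3.156e+07 s/yr = 4.607e+08 m³/yr.
Steady-state CSTR mass balance: W = Q·C + k·V·C, so C = W/(Q + kV).
Q + kV = 4.607e+08 + 11·4.08e+07 = 9.095e+08 m³/yr.
C = 16600/9.095e+08 = 1.825e-05 kg/m³ = 0.01825 mg/L = 18.25 µg/L.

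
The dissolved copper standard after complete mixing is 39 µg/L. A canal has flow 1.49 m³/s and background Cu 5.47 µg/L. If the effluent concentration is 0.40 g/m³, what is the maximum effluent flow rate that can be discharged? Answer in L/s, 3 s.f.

138 L/s

5.47 µg/L = 0.00547 mg/L.
39 µg/L = 0.039 mg/L.
Mass balance at complete mixing: C_std·(Q_w + Q_r) = Q_w·C_e + Q_r·C_b.
Rearranging, Q_w = Q_r·(C_std − C_b)/(C_e − C_std) = 1.49·(0.039 − 0.00547) / (0.4 − 0.039) = 0.1384 m³/s.
= 138.4 L/s.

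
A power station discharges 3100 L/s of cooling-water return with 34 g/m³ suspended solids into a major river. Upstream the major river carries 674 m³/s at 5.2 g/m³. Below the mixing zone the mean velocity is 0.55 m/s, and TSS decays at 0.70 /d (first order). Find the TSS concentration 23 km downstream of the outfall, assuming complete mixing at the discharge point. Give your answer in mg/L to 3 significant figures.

3.80 mg/L

3100 L/s = 3.1 m³/s.
After complete mixing, C₀ = (3.1·34 + 674·5.2) / 677.1 = 5.332 mg/L.
Travel time t = 2.3e+04 m / 0.55 m/s = 4.182e+04 s = 0.484 d.
C = 5.332·exp(−0.70·0.484) = 5.332·0.7126 = 3.8 mg/L.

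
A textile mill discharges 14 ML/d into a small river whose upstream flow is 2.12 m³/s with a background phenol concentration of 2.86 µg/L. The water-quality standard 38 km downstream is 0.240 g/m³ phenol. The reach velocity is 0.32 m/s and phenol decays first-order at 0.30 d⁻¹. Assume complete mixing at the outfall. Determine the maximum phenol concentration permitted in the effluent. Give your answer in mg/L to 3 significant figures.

14 ML/d = 0.162 m³/s.
2.86 µg/L = 0.00286 mg/L.
Travel time to the compliance point: t = 3.8e+04/0.32 = 1.188e+05 s = 1.374 d; decay factor exp(−0.30·1.374) = 0.6621.
So the concentration just after mixing may be at most 0.24/0.6621 = 0.3625 mg/L.
Mass balance: 0.3625·2.282 = 0.162·Cₑ + 2.12·0.00286.
Cₑ = (0.8272 − 0.006063) / 0.162 = 5.068 mg/L.

5.07 mg/L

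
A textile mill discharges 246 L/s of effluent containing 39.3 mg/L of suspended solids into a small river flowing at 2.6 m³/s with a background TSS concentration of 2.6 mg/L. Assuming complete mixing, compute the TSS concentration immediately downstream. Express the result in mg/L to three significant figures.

246 L/s = 0.246 m³/s.
By mass balance at complete mixing, C = (0.246·39.3 + 2.6·2.6) / (0.246 + 2.6) = 16.43/2.846 = 5.772 mg/L.

5.77 mg/L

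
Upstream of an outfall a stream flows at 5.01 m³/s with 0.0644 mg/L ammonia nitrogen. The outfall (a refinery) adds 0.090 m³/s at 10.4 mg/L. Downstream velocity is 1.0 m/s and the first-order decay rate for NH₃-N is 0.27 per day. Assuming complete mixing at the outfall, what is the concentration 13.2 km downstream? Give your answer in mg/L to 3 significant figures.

0.237 mg/L

After complete mixing, C₀ = (0.09·10.4 + 5.01·0.0644) / 5.1 = 0.2468 mg/L.
Travel time t = 1.32e+04 m / 1.0 m/s = 1.32e+04 s = 0.1528 d.
C = 0.2468·exp(−0.27·0.1528) = 0.2468·0.9596 = 0.2368 mg/L.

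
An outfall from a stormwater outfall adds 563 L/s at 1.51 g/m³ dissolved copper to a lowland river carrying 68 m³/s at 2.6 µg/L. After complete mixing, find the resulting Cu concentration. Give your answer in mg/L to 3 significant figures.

0.0150 mg/L

563 L/s = 0.563 m³/s.
2.6 µg/L = 0.0026 mg/L.
By mass balance at complete mixing, C = (0.563·1.51 + 68·0.0026) / (0.563 + 68) = 1.027/68.56 = 0.01498 mg/L.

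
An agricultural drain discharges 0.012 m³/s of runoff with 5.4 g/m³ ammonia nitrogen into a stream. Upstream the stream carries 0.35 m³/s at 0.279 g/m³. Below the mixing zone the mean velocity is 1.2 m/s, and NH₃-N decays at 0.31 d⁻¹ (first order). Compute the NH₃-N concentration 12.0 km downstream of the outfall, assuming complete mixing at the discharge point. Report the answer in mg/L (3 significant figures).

After complete mixing, C₀ = (0.012·5.4 + 0.35·0.279) / 0.362 = 0.4488 mg/L.
Travel time t = 1.2e+04 m / 1.2 m/s = 1e+04 s = 0.1157 d.
C = 0.4488·exp(−0.31·0.1157) = 0.4488·0.9648 = 0.4329 mg/L.

0.433 mg/L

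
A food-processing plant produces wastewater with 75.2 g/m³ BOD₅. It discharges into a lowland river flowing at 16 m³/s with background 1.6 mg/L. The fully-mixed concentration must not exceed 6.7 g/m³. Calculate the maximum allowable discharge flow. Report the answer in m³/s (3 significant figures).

Mass balance at complete mixing: C_std·(Q_w + Q_r) = Q_w·C_e + Q_r·C_b.
Rearranging, Q_w = Q_r·(C_std − C_b)/(C_e − C_std) = 16·(6.7 − 1.6) / (75.2 − 6.7) = 1.191 m³/s.

1.19 m³/s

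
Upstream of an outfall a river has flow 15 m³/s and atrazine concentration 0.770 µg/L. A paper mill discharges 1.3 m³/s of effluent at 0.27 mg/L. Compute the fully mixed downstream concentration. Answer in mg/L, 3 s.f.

0.770 µg/L = 0.00077 mg/L.
By mass balance at complete mixing, C = (1.3·0.27 + 15·0.00077) / (1.3 + 15) = 0.3626/16.3 = 0.02224 mg/L.

0.0222 mg/L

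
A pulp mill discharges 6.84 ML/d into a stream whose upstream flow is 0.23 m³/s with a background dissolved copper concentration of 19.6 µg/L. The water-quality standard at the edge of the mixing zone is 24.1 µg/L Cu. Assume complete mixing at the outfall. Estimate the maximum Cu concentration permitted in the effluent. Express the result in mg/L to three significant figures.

6.84 ML/d = 0.07917 m³/s.
19.6 µg/L = 0.0196 mg/L.
24.1 µg/L = 0.0241 mg/L.
Mass balance: 0.0241·0.3092 = 0.07917·Cₑ + 0.23·0.0196.
Cₑ = (0.007451 − 0.004508) / 0.07917 = 0.03717 mg/L.

0.0372 mg/L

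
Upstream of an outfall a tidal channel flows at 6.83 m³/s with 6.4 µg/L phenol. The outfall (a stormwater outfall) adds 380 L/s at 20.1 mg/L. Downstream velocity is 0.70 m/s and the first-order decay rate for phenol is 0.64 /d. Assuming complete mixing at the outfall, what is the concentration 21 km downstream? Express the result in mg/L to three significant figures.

0.853 mg/L

380 L/s = 0.38 m³/s.
6.4 µg/L = 0.0064 mg/L.
After complete mixing, C₀ = (0.38·20.1 + 6.83·0.0064) / 7.21 = 1.065 mg/L.
Travel time t = 2.1e+04 m / 0.70 m/s = 3e+04 s = 0.3472 d.
C = 1.065·exp(−0.64·0.3472) = 1.065·0.8007 = 0.8531 mg/L.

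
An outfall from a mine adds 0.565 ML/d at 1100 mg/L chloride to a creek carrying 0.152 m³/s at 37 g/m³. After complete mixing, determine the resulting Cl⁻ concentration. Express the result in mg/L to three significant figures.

80.8 mg/L

0.565 ML/d = 0.006539 m³/s.
By mass balance at complete mixing, C = (0.006539·1100 + 0.152·37) / (0.006539 + 0.152) = 12.82/0.1585 = 80.85 mg/L.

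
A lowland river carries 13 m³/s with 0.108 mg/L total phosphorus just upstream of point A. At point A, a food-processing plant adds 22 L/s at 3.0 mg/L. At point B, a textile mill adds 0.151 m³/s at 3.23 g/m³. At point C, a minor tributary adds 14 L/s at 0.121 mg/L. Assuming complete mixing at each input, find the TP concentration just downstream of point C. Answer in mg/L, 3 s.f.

22 L/s = 0.022 m³/s.
After input A: C = (13·0.108 + 0.022·3) / 13.02 = 0.1129 mg/L.
After input B: C = (13.02·0.1129 + 0.151·3.23) / 13.17 = 0.1486 mg/L.
14 L/s = 0.014 m³/s.
After input C: C = (13.17·0.1486 + 0.014·0.121) / 13.19 = 0.1486 mg/L.

0.149 mg/L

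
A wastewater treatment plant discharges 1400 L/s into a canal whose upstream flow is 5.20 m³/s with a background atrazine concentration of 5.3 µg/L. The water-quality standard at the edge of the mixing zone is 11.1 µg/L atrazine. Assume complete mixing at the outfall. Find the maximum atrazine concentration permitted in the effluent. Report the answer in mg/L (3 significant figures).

0.0326 mg/L

1400 L/s = 1.4 m³/s.
5.3 µg/L = 0.0053 mg/L.
11.1 µg/L = 0.0111 mg/L.
Mass balance: 0.0111·6.6 = 1.4·Cₑ + 5.2·0.0053.
Cₑ = (0.07326 − 0.02756) / 1.4 = 0.03264 mg/L.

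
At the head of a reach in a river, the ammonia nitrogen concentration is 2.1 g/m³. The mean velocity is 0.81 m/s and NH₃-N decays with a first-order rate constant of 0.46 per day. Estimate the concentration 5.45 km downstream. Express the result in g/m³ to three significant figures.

2.03 g/m³

Travel time t = 5.45 km / 0.81 m/s = 5450/0.81 = 6728 s = 0.07787 d.
First-order decay: C = 2.1·exp(−0.46·0.07787) = 2.1·0.9648 = 2.026 g/m³.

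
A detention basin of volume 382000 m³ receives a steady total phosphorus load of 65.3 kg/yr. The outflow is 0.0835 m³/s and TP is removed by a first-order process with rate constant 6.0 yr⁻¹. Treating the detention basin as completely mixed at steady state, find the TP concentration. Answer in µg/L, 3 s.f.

13.3 µg/L

Outflow Q = 0.0835 m³/s × 3.156e+07 s/yr = 2.635e+06 m³/yr.
Steady-state CSTR mass balance: W = Q·C + k·V·C, so C = W/(Q + kV).
Q + kV = 2.635e+06 + 6.0·382000 = 4.927e+06 m³/yr.
C = 65.3/4.927e+06 = 1.325e-05 kg/m³ = 0.01325 mg/L = 13.25 µg/L.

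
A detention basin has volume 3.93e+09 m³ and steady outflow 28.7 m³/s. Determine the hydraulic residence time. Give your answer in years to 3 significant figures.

Q = 28.7 m³/s × 3.156e+07 s/yr = 9.057e+08 m³/yr.
Hydraulic residence time τ = V/Q = 3.93e+09/9.057e+08 = 4.339 yr.

4.34 yr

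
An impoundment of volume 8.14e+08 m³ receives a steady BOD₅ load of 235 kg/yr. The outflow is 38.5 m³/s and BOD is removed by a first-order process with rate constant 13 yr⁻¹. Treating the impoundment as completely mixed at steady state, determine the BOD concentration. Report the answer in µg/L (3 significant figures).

0.0199 µg/L

Outflow Q = 38.5 m³/s × 3.156e+07 s/yr = 1.215e+09 m³/yr.
Steady-state CSTR mass balance: W = Q·C + k·V·C, so C = W/(Q + kV).
Q + kV = 1.215e+09 + 13·8.14e+08 = 1.18e+10 m³/yr.
C = 235/1.18e+10 = 1.992e-08 kg/m³ = 1.992e-05 mg/L = 0.01992 µg/L.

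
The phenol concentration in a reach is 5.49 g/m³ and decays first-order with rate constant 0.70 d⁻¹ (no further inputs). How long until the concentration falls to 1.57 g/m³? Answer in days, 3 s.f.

t = ln(C₀/C)/k = ln(5.49/1.57)/0.70 = 1.252/0.70 = 1.788 d.

1.79 d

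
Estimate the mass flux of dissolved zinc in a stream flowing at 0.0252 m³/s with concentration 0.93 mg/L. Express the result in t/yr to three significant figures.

Mass flux = Q·C = 0.0252 m³/s × 0.93 g/m³ = 0.02344 g/s.
= 0.02344 g/s × 31.56 = 0.7396 t/yr.

0.740 t/yr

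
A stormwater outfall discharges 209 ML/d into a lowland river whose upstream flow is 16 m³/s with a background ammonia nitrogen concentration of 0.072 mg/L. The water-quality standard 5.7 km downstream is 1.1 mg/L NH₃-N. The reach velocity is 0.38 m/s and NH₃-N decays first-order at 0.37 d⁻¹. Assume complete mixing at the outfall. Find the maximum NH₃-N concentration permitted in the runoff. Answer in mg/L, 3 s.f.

8.46 mg/L

209 ML/d = 2.419 m³/s.
Travel time to the compliance point: t = 5700/0.38 = 1.5e+04 s = 0.1736 d; decay factor exp(−0.37·0.1736) = 0.9378.
So the concentration just after mixing may be at most 1.1/0.9378 = 1.173 mg/L.
Mass balance: 1.173·18.42 = 2.419·Cₑ + 16·0.072.
Cₑ = (21.61 − 1.152) / 2.419 = 8.455 mg/L.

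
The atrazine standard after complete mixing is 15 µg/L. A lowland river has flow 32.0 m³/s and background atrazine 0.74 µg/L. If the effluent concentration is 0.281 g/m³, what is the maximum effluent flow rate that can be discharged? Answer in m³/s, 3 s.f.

1.72 m³/s

0.74 µg/L = 0.00074 mg/L.
15 µg/L = 0.015 mg/L.
Mass balance at complete mixing: C_std·(Q_w + Q_r) = Q_w·C_e + Q_r·C_b.
Rearranging, Q_w = Q_r·(C_std − C_b)/(C_e − C_std) = 32.0·(0.015 − 0.00074) / (0.281 − 0.015) = 1.715 m³/s.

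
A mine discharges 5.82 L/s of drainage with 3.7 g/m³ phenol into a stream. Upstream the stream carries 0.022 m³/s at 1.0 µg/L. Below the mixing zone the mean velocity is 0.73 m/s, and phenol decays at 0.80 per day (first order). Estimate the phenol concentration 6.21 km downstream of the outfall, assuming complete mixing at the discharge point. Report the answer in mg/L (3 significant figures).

0.716 mg/L

5.82 L/s = 0.00582 m³/s.
1.0 µg/L = 0.001 mg/L.
After complete mixing, C₀ = (0.00582·3.7 + 0.022·0.001) / 0.02782 = 0.7748 mg/L.
Travel time t = 6210 m / 0.73 m/s = 8507 s = 0.09846 d.
C = 0.7748·exp(−0.80·0.09846) = 0.7748·0.9243 = 0.7161 mg/L.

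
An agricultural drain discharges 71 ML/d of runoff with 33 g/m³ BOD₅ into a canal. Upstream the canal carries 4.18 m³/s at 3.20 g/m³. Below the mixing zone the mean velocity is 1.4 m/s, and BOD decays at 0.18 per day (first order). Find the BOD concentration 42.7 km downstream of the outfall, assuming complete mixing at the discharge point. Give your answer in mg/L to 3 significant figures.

71 ML/d = 0.8218 m³/s.
After complete mixing, C₀ = (0.8218·33 + 4.18·3.2) / 5.002 = 8.096 mg/L.
Travel time t = 4.27e+04 m / 1.4 m/s = 3.05e+04 s = 0.353 d.
C = 8.096·exp(−0.18·0.353) = 8.096·0.9384 = 7.598 mg/L.

7.60 mg/L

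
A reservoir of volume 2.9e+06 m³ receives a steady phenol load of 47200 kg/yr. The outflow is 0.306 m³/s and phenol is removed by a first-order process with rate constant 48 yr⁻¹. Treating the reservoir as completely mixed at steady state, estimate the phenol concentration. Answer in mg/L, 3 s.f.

0.317 mg/L

Outflow Q = 0.306 m³/s × 3.156e+07 s/yr = 9.657e+06 m³/yr.
Steady-state CSTR mass balance: W = Q·C + k·V·C, so C = W/(Q + kV).
Q + kV = 9.657e+06 + 48·2.9e+06 = 1.489e+08 m³/yr.
C = 47200/1.489e+08 = 0.0003171 kg/m³ = 0.3171 mg/L.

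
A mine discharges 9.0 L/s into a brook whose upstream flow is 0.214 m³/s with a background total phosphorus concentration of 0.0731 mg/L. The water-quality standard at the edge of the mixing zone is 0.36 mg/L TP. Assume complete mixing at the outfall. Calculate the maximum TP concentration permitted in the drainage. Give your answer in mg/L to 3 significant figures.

7.18 mg/L

9.0 L/s = 0.009 m³/s.
Mass balance: 0.36·0.223 = 0.009·Cₑ + 0.214·0.0731.
Cₑ = (0.08028 − 0.01564) / 0.009 = 7.182 mg/L.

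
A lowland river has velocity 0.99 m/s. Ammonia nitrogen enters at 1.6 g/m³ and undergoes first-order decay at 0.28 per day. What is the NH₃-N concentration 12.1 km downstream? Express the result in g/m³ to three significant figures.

1.54 g/m³

Travel time t = 12.1 km / 0.99 m/s = 1.21e+04/0.99 = 1.222e+04 s = 0.1415 d.
First-order decay: C = 1.6·exp(−0.28·0.1415) = 1.6·0.9612 = 1.538 g/m³.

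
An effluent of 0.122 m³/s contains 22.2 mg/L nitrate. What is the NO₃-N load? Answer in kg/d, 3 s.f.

Mass flux = Q·C = 0.122 m³/s × 22.2 g/m³ = 2.708 g/s.
= 2.708 g/s × 86.4 = 234 kg/d.

234 kg/d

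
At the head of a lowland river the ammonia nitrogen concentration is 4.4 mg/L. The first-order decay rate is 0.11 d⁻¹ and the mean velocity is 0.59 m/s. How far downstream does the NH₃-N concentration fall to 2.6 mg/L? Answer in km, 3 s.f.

244 km

From C = C₀·e^(−kt), t = ln(C₀/C)/k = ln(4.4/2.6)/0.11 = 0.5261/0.11 = 4.783 d.
Distance = v·t = 0.59 m/s × 4.132e+05 s = 2.438e+05 m = 243.8 km.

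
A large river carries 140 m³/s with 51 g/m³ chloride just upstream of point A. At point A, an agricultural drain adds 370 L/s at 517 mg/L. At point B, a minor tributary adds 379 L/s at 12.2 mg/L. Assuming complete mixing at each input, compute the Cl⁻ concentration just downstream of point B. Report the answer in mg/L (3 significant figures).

52.1 mg/L

370 L/s = 0.37 m³/s.
After input A: C = (140·51 + 0.37·517) / 140.4 = 52.23 mg/L.
379 L/s = 0.379 m³/s.
After input B: C = (140.4·52.23 + 0.379·12.2) / 140.7 = 52.12 mg/L.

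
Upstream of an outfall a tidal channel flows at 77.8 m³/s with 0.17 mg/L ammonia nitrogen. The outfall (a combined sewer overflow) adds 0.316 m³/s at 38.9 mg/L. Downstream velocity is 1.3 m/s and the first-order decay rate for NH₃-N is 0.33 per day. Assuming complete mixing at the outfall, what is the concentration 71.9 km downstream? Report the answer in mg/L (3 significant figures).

0.264 mg/L

After complete mixing, C₀ = (0.316·38.9 + 77.8·0.17) / 78.12 = 0.3267 mg/L.
Travel time t = 7.19e+04 m / 1.3 m/s = 5.531e+04 s = 0.6401 d.
C = 0.3267·exp(−0.33·0.6401) = 0.3267·0.8096 = 0.2645 mg/L.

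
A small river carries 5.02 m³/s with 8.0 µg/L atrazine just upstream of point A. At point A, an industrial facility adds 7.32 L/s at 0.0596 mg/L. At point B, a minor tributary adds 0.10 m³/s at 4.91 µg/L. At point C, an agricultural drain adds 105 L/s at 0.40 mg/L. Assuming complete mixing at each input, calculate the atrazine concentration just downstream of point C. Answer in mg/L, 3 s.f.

8.0 µg/L = 0.008 mg/L.
7.32 L/s = 0.00732 m³/s.
After input A: C = (5.02·0.008 + 0.00732·0.0596) / 5.027 = 0.008075 mg/L.
4.91 µg/L = 0.00491 mg/L.
After input B: C = (5.027·0.008075 + 0.1·0.00491) / 5.127 = 0.008013 mg/L.
105 L/s = 0.105 m³/s.
After input C: C = (5.127·0.008013 + 0.105·0.4) / 5.232 = 0.01588 mg/L.

0.0159 mg/L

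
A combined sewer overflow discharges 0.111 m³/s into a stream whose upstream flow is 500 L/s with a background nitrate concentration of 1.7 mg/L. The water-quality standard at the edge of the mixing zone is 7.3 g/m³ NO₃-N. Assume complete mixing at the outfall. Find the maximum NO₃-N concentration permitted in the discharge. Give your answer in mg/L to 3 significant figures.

500 L/s = 0.5 m³/s.
Mass balance: 7.3·0.611 = 0.111·Cₑ + 0.5·1.7.
Cₑ = (4.46 − 0.85) / 0.111 = 32.53 mg/L.

32.5 mg/L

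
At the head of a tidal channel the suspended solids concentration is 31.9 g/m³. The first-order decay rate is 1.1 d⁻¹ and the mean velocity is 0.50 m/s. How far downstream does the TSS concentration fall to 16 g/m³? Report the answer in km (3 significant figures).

27.1 km

From C = C₀·e^(−kt), t = ln(C₀/C)/k = ln(31.9/16)/1.1 = 0.69/1.1 = 0.6273 d.
Distance = v·t = 0.50 m/s × 5.42e+04 s = 2.71e+04 m = 27.1 km.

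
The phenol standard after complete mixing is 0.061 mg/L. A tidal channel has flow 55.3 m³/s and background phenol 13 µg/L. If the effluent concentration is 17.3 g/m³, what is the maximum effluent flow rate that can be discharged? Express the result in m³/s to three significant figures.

0.154 m³/s

13 µg/L = 0.013 mg/L.
Mass balance at complete mixing: C_std·(Q_w + Q_r) = Q_w·C_e + Q_r·C_b.
Rearranging, Q_w = Q_r·(C_std − C_b)/(C_e − C_std) = 55.3·(0.061 − 0.013) / (17.3 − 0.061) = 0.154 m³/s.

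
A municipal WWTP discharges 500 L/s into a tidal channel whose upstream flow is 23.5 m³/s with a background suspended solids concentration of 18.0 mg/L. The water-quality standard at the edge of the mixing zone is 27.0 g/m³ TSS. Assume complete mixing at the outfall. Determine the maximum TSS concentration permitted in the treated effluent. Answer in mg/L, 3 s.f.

500 L/s = 0.5 m³/s.
Mass balance: 27·24 = 0.5·Cₑ + 23.5·18.
Cₑ = (648 − 423) / 0.5 = 450 mg/L.

450 mg/L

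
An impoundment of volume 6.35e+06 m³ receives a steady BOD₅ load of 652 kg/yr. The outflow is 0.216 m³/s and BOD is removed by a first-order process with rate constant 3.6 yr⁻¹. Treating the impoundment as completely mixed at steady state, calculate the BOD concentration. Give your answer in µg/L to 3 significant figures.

22.0 µg/L

Outflow Q = 0.216 m³/s × 3.156e+07 s/yr = 6.816e+06 m³/yr.
Steady-state CSTR mass balance: W = Q·C + k·V·C, so C = W/(Q + kV).
Q + kV = 6.816e+06 + 3.6·6.35e+06 = 2.968e+07 m³/yr.
C = 652/2.968e+07 = 2.197e-05 kg/m³ = 0.02197 mg/L = 21.97 µg/L.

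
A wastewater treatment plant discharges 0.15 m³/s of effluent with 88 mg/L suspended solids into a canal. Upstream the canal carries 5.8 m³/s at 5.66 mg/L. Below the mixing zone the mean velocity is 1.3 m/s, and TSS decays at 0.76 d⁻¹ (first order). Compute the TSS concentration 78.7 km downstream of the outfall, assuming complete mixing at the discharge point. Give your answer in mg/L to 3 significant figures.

After complete mixing, C₀ = (0.15·88 + 5.8·5.66) / 5.95 = 7.736 mg/L.
Travel time t = 7.87e+04 m / 1.3 m/s = 6.054e+04 s = 0.7007 d.
C = 7.736·exp(−0.76·0.7007) = 7.736·0.5871 = 4.542 mg/L.

4.54 mg/L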